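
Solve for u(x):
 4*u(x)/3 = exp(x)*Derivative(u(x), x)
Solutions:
 u(x) = C1*exp(-4*exp(-x)/3)


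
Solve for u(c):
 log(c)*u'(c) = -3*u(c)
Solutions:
 u(c) = C1*exp(-3*li(c))


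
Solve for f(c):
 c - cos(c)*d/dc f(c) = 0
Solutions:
 f(c) = C1 + Integral(c/cos(c), c)


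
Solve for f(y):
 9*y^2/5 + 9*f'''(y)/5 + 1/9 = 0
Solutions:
 f(y) = C1 + C2*y + C3*y^2 - y^5/60 - 5*y^3/486


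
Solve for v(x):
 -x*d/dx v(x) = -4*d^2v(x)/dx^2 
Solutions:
 v(x) = C1 + C2*erfi(sqrt(2)*x/4)


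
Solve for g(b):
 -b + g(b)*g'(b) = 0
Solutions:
 g(b) = -sqrt(C1 + b^2)
 g(b) = sqrt(C1 + b^2)


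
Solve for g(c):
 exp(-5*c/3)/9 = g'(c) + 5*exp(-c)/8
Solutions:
 g(c) = C1 + 5*exp(-c)/8 - exp(-5*c/3)/15


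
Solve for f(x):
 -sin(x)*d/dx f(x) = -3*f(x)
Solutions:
 f(x) = C1*(cos(x) - 1)^(3/2)/(cos(x) + 1)^(3/2)


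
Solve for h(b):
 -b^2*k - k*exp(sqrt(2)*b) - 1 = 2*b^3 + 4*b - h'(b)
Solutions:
 h(b) = C1 + b^4/2 + b^3*k/3 + 2*b^2 + b + sqrt(2)*k*exp(sqrt(2)*b)/2


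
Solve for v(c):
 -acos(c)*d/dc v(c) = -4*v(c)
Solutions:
 v(c) = C1*exp(4*Integral(1/acos(c), c))


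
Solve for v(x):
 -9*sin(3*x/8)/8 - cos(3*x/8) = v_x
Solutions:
 v(x) = C1 - 8*sin(3*x/8)/3 + 3*cos(3*x/8)


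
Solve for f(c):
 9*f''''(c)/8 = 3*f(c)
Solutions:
 f(c) = C1*exp(-6^(3/4)*c/3) + C2*exp(6^(3/4)*c/3) + C3*sin(6^(3/4)*c/3) + C4*cos(6^(3/4)*c/3)


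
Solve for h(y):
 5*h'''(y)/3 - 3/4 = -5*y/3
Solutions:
 h(y) = C1 + C2*y + C3*y^2 - y^4/24 + 3*y^3/40


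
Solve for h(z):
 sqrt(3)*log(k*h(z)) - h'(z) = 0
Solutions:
 li(k*h(z))/k = C1 + sqrt(3)*z


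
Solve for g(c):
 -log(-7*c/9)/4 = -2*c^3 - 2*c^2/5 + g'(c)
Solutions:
 g(c) = C1 + c^4/2 + 2*c^3/15 - c*log(-c)/4 + c*(-log(7) + 1 + 2*log(3))/4


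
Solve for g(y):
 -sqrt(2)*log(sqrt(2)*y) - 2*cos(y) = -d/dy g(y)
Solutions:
 g(y) = C1 + sqrt(2)*y*(log(y) - 1) + sqrt(2)*y*log(2)/2 + 2*sin(y)


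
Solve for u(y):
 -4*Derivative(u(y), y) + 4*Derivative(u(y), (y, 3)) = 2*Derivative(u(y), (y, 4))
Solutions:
 u(y) = C1 + C2*exp(y*(4/(3*sqrt(33) + 19)^(1/3) + (3*sqrt(33) + 19)^(1/3) + 4)/6)*sin(sqrt(3)*y*(-(3*sqrt(33) + 19)^(1/3) + 4/(3*sqrt(33) + 19)^(1/3))/6) + C3*exp(y*(4/(3*sqrt(33) + 19)^(1/3) + (3*sqrt(33) + 19)^(1/3) + 4)/6)*cos(sqrt(3)*y*(-(3*sqrt(33) + 19)^(1/3) + 4/(3*sqrt(33) + 19)^(1/3))/6) + C4*exp(y*(-(3*sqrt(33) + 19)^(1/3) - 4/(3*sqrt(33) + 19)^(1/3) + 2)/3)


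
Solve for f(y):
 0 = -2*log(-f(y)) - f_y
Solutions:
 -li(-f(y)) = C1 - 2*y


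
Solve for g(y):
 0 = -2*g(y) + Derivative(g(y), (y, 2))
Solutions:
 g(y) = C1*exp(-sqrt(2)*y) + C2*exp(sqrt(2)*y)


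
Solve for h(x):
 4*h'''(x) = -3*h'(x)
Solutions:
 h(x) = C1 + C2*sin(sqrt(3)*x/2) + C3*cos(sqrt(3)*x/2)


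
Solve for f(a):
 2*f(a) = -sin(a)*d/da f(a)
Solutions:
 f(a) = C1*(cos(a) + 1)/(cos(a) - 1)


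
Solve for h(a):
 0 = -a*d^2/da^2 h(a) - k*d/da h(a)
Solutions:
 h(a) = C1 + a^(1 - re(k))*(C2*sin(log(a)*Abs(im(k))) + C3*cos(log(a)*im(k)))


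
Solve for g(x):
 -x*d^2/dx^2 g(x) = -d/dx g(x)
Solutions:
 g(x) = C1 + C2*x^2


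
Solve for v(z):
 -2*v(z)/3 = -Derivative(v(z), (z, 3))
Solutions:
 v(z) = C3*exp(2^(1/3)*3^(2/3)*z/3) + (C1*sin(2^(1/3)*3^(1/6)*z/2) + C2*cos(2^(1/3)*3^(1/6)*z/2))*exp(-2^(1/3)*3^(2/3)*z/6)


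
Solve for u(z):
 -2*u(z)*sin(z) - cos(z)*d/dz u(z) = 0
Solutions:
 u(z) = C1*cos(z)^2


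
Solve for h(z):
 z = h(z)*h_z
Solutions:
 h(z) = -sqrt(C1 + z^2)
 h(z) = sqrt(C1 + z^2)


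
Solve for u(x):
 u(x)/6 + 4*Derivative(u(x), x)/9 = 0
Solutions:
 u(x) = C1*exp(-3*x/8)


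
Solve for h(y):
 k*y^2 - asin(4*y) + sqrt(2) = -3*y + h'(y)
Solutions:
 h(y) = C1 + k*y^3/3 + 3*y^2/2 - y*asin(4*y) + sqrt(2)*y - sqrt(1 - 16*y^2)/4


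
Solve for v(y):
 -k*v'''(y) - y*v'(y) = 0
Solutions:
 v(y) = C1 + Integral(C2*airyai(y*(-1/k)^(1/3)) + C3*airybi(y*(-1/k)^(1/3)), y)


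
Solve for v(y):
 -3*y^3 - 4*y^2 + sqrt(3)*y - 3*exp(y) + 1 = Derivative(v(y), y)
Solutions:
 v(y) = C1 - 3*y^4/4 - 4*y^3/3 + sqrt(3)*y^2/2 + y - 3*exp(y)


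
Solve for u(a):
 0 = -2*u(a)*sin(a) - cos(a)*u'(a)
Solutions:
 u(a) = C1*cos(a)^2


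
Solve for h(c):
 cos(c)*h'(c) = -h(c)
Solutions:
 h(c) = C1*sqrt(sin(c) - 1)/sqrt(sin(c) + 1)


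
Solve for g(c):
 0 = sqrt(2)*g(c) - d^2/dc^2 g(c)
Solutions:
 g(c) = C1*exp(-2^(1/4)*c) + C2*exp(2^(1/4)*c)


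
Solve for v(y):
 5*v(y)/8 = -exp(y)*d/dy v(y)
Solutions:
 v(y) = C1*exp(5*exp(-y)/8)


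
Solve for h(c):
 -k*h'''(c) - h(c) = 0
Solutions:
 h(c) = C1*exp(c*(-1/k)^(1/3)) + C2*exp(c*(-1/k)^(1/3)*(-1 + sqrt(3)*I)/2) + C3*exp(-c*(-1/k)^(1/3)*(1 + sqrt(3)*I)/2)


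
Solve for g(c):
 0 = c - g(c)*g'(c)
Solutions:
 g(c) = -sqrt(C1 + c^2)
 g(c) = sqrt(C1 + c^2)


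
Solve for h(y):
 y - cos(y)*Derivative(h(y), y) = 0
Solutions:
 h(y) = C1 + Integral(y/cos(y), y)


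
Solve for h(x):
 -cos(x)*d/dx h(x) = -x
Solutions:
 h(x) = C1 + Integral(x/cos(x), x)


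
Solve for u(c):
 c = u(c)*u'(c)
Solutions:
 u(c) = -sqrt(C1 + c^2)
 u(c) = sqrt(C1 + c^2)


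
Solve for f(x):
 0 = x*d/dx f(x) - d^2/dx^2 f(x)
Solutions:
 f(x) = C1 + C2*erfi(sqrt(2)*x/2)


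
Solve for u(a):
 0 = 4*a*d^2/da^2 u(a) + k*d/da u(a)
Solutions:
 u(a) = C1 + a^(1 - re(k)/4)*(C2*sin(log(a)*Abs(im(k))/4) + C3*cos(log(a)*im(k)/4))


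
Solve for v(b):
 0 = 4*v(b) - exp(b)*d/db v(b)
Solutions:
 v(b) = C1*exp(-4*exp(-b))


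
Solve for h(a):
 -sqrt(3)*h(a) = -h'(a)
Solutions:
 h(a) = C1*exp(sqrt(3)*a)


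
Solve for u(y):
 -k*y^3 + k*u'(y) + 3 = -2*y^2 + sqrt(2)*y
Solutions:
 u(y) = C1 + y^4/4 - 2*y^3/(3*k) + sqrt(2)*y^2/(2*k) - 3*y/k


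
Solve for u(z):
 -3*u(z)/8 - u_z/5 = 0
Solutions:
 u(z) = C1*exp(-15*z/8)


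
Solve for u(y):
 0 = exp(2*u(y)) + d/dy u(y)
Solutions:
 u(y) = log(-sqrt(-1/(C1 - y))) - log(2)/2
 u(y) = log(-1/(C1 - y))/2 - log(2)/2


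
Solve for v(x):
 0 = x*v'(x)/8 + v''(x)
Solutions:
 v(x) = C1 + C2*erf(x/4)


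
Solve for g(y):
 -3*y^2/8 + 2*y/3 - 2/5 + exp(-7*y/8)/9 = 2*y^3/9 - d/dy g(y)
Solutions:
 g(y) = C1 + y^4/18 + y^3/8 - y^2/3 + 2*y/5 + 8*exp(-7*y/8)/63


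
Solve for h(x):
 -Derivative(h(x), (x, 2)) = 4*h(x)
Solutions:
 h(x) = C1*sin(2*x) + C2*cos(2*x)


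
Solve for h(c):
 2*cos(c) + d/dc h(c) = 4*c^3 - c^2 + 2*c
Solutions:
 h(c) = C1 + c^4 - c^3/3 + c^2 - 2*sin(c)


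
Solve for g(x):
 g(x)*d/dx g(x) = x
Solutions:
 g(x) = -sqrt(C1 + x^2)
 g(x) = sqrt(C1 + x^2)


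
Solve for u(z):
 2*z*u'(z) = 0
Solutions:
 u(z) = C1


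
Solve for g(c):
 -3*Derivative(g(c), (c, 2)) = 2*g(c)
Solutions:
 g(c) = C1*sin(sqrt(6)*c/3) + C2*cos(sqrt(6)*c/3)


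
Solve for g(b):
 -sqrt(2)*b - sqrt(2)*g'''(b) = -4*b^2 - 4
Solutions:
 g(b) = C1 + C2*b + C3*b^2 + sqrt(2)*b^5/30 - b^4/24 + sqrt(2)*b^3/3


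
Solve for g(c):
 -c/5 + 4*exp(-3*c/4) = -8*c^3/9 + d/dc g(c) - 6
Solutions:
 g(c) = C1 + 2*c^4/9 - c^2/10 + 6*c - 16*exp(-3*c/4)/3


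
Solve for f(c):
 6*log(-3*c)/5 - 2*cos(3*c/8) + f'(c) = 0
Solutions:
 f(c) = C1 - 6*c*log(-c)/5 - 6*c*log(3)/5 + 6*c/5 + 16*sin(3*c/8)/3


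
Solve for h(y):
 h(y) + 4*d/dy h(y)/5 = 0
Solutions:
 h(y) = C1*exp(-5*y/4)


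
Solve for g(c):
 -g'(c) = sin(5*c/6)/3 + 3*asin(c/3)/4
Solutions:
 g(c) = C1 - 3*c*asin(c/3)/4 - 3*sqrt(9 - c^2)/4 + 2*cos(5*c/6)/5


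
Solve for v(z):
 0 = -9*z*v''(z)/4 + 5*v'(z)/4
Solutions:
 v(z) = C1 + C2*z^(14/9)


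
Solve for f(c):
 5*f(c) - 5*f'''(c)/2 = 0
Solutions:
 f(c) = C3*exp(2^(1/3)*c) + (C1*sin(2^(1/3)*sqrt(3)*c/2) + C2*cos(2^(1/3)*sqrt(3)*c/2))*exp(-2^(1/3)*c/2)


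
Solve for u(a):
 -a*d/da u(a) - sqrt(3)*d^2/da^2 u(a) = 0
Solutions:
 u(a) = C1 + C2*erf(sqrt(2)*3^(3/4)*a/6)


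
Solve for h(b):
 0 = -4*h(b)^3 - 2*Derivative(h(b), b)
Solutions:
 h(b) = -sqrt(2)*sqrt(-1/(C1 - 2*b))/2
 h(b) = sqrt(2)*sqrt(-1/(C1 - 2*b))/2


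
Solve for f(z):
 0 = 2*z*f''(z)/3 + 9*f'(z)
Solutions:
 f(z) = C1 + C2/z^(25/2)


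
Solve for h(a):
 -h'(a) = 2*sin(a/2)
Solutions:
 h(a) = C1 + 4*cos(a/2)


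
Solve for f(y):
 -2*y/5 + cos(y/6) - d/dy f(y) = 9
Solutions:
 f(y) = C1 - y^2/5 - 9*y + 6*sin(y/6)


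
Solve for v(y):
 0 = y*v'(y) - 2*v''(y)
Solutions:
 v(y) = C1 + C2*erfi(y/2)


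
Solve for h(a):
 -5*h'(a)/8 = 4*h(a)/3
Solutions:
 h(a) = C1*exp(-32*a/15)


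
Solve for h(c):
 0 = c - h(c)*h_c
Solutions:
 h(c) = -sqrt(C1 + c^2)
 h(c) = sqrt(C1 + c^2)


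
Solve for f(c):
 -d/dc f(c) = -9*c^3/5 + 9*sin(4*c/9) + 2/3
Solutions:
 f(c) = C1 + 9*c^4/20 - 2*c/3 + 81*cos(4*c/9)/4


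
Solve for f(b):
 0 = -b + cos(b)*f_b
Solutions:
 f(b) = C1 + Integral(b/cos(b), b)


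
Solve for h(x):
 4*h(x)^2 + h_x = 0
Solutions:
 h(x) = 1/(C1 + 4*x)


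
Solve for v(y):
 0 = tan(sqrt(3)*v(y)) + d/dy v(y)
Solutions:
 v(y) = sqrt(3)*(pi - asin(C1*exp(-sqrt(3)*y)))/3
 v(y) = sqrt(3)*asin(C1*exp(-sqrt(3)*y))/3


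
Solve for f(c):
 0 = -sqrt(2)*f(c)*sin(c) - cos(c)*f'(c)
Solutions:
 f(c) = C1*cos(c)^(sqrt(2))


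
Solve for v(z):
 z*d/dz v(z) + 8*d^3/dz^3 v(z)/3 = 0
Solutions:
 v(z) = C1 + Integral(C2*airyai(-3^(1/3)*z/2) + C3*airybi(-3^(1/3)*z/2), z)


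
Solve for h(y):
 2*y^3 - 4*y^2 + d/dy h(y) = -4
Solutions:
 h(y) = C1 - y^4/2 + 4*y^3/3 - 4*y


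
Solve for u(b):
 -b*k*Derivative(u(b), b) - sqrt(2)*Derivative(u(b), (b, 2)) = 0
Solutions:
 u(b) = Piecewise((-2^(3/4)*sqrt(pi)*C1*erf(2^(1/4)*b*sqrt(k)/2)/(2*sqrt(k)) - C2, (k > 0) | (k < 0)), (-C1*b - C2, True))


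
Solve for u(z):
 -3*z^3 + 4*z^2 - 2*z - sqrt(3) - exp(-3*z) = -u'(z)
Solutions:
 u(z) = C1 + 3*z^4/4 - 4*z^3/3 + z^2 + sqrt(3)*z - exp(-3*z)/3


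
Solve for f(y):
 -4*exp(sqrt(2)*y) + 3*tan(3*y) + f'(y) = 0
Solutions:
 f(y) = C1 + 2*sqrt(2)*exp(sqrt(2)*y) + log(cos(3*y))


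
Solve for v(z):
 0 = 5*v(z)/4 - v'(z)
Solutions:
 v(z) = C1*exp(5*z/4)


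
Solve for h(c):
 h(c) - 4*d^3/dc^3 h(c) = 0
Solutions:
 h(c) = C3*exp(2^(1/3)*c/2) + (C1*sin(2^(1/3)*sqrt(3)*c/4) + C2*cos(2^(1/3)*sqrt(3)*c/4))*exp(-2^(1/3)*c/4)


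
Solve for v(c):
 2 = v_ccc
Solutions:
 v(c) = C1 + C2*c + C3*c^2 + c^3/3


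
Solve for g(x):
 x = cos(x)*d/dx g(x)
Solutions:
 g(x) = C1 + Integral(x/cos(x), x)


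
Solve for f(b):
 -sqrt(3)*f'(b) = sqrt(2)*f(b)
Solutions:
 f(b) = C1*exp(-sqrt(6)*b/3)


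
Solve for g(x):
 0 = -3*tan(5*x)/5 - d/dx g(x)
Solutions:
 g(x) = C1 + 3*log(cos(5*x))/25


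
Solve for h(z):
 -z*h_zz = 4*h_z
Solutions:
 h(z) = C1 + C2/z^3


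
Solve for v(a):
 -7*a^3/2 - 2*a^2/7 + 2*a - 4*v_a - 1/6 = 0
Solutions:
 v(a) = C1 - 7*a^4/32 - a^3/42 + a^2/4 - a/24


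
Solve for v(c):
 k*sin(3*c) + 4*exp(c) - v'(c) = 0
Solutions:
 v(c) = C1 - k*cos(3*c)/3 + 4*exp(c)


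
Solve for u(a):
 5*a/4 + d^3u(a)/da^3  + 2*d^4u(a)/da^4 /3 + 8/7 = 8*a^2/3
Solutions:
 u(a) = C1 + C2*a + C3*a^2 + C4*exp(-3*a/2) + 2*a^5/45 - 173*a^4/864 + 779*a^3/2268


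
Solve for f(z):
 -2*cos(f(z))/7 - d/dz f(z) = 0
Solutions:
 2*z/7 - log(sin(f(z)) - 1)/2 + log(sin(f(z)) + 1)/2 = C1


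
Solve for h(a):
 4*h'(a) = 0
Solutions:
 h(a) = C1


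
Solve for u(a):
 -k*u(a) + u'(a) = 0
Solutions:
 u(a) = C1*exp(a*k)


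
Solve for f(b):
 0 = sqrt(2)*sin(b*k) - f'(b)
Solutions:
 f(b) = C1 - sqrt(2)*cos(b*k)/k


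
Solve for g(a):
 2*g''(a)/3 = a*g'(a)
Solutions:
 g(a) = C1 + C2*erfi(sqrt(3)*a/2)


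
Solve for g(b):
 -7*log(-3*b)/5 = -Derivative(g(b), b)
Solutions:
 g(b) = C1 + 7*b*log(-b)/5 + 7*b*(-1 + log(3))/5


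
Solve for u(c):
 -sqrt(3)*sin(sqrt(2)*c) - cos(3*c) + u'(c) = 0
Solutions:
 u(c) = C1 + sin(3*c)/3 - sqrt(6)*cos(sqrt(2)*c)/2


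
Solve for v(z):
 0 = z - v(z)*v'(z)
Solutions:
 v(z) = -sqrt(C1 + z^2)
 v(z) = sqrt(C1 + z^2)


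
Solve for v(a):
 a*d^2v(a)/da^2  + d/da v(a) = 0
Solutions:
 v(a) = C1 + C2*log(a)


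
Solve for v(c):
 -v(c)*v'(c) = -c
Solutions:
 v(c) = -sqrt(C1 + c^2)
 v(c) = sqrt(C1 + c^2)


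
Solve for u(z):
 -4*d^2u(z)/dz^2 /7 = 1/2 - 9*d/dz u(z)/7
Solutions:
 u(z) = C1 + C2*exp(9*z/4) + 7*z/18


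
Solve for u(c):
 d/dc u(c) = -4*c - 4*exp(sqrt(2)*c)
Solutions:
 u(c) = C1 - 2*c^2 - 2*sqrt(2)*exp(sqrt(2)*c)


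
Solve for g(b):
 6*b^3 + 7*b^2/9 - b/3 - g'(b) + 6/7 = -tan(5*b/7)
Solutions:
 g(b) = C1 + 3*b^4/2 + 7*b^3/27 - b^2/6 + 6*b/7 - 7*log(cos(5*b/7))/5


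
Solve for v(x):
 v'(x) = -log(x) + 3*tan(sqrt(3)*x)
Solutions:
 v(x) = C1 - x*log(x) + x - sqrt(3)*log(cos(sqrt(3)*x))


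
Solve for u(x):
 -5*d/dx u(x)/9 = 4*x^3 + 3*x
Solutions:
 u(x) = C1 - 9*x^4/5 - 27*x^2/10


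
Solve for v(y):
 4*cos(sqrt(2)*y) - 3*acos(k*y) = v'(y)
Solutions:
 v(y) = C1 - 3*Piecewise((y*acos(k*y) - sqrt(-k^2*y^2 + 1)/k, Ne(k, 0)), (pi*y/2, True)) + 2*sqrt(2)*sin(sqrt(2)*y)


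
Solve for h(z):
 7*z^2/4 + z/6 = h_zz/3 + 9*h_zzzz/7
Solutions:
 h(z) = C1 + C2*z + C3*sin(sqrt(21)*z/9) + C4*cos(sqrt(21)*z/9) + 7*z^4/16 + z^3/12 - 81*z^2/4


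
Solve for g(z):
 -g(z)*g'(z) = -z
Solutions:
 g(z) = -sqrt(C1 + z^2)
 g(z) = sqrt(C1 + z^2)


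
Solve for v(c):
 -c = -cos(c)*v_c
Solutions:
 v(c) = C1 + Integral(c/cos(c), c)


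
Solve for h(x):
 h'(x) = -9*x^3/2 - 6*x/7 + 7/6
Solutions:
 h(x) = C1 - 9*x^4/8 - 3*x^2/7 + 7*x/6


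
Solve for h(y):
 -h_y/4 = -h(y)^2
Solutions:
 h(y) = -1/(C1 + 4*y)


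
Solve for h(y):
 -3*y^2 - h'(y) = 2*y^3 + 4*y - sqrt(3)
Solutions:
 h(y) = C1 - y^4/2 - y^3 - 2*y^2 + sqrt(3)*y


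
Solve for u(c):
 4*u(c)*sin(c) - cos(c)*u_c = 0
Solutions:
 u(c) = C1/cos(c)^4


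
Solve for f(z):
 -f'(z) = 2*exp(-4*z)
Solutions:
 f(z) = C1 + exp(-4*z)/2


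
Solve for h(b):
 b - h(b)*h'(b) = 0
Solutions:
 h(b) = -sqrt(C1 + b^2)
 h(b) = sqrt(C1 + b^2)


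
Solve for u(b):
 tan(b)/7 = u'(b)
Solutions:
 u(b) = C1 - log(cos(b))/7


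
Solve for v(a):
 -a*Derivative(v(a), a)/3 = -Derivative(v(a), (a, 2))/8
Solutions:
 v(a) = C1 + C2*erfi(2*sqrt(3)*a/3)


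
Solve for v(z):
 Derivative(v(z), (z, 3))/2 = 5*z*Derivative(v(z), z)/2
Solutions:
 v(z) = C1 + Integral(C2*airyai(5^(1/3)*z) + C3*airybi(5^(1/3)*z), z)


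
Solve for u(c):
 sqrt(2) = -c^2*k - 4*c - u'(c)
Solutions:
 u(c) = C1 - c^3*k/3 - 2*c^2 - sqrt(2)*c


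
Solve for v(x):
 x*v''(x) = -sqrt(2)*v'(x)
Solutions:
 v(x) = C1 + C2*x^(1 - sqrt(2))


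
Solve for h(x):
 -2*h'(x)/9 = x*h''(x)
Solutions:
 h(x) = C1 + C2*x^(7/9)


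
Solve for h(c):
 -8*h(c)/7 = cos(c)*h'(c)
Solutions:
 h(c) = C1*(sin(c) - 1)^(4/7)/(sin(c) + 1)^(4/7)


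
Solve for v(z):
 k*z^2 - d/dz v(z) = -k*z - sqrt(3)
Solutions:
 v(z) = C1 + k*z^3/3 + k*z^2/2 + sqrt(3)*z


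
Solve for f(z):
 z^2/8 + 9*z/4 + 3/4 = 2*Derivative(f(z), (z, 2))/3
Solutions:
 f(z) = C1 + C2*z + z^4/64 + 9*z^3/16 + 9*z^2/16


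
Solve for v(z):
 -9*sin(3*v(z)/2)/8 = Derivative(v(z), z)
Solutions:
 9*z/8 + log(cos(3*v(z)/2) - 1)/3 - log(cos(3*v(z)/2) + 1)/3 = C1


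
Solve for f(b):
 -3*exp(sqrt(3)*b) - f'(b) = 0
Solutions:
 f(b) = C1 - sqrt(3)*exp(sqrt(3)*b)


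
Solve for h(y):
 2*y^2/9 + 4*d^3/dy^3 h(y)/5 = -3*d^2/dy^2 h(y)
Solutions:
 h(y) = C1 + C2*y + C3*exp(-15*y/4) - y^4/162 + 8*y^3/1215 - 32*y^2/6075


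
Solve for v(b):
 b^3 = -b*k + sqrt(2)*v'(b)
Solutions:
 v(b) = C1 + sqrt(2)*b^4/8 + sqrt(2)*b^2*k/4


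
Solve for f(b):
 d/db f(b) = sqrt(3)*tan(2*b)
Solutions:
 f(b) = C1 - sqrt(3)*log(cos(2*b))/2


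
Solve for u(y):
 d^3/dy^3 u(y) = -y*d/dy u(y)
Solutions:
 u(y) = C1 + Integral(C2*airyai(-y) + C3*airybi(-y), y)


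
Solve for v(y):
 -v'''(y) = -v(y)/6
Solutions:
 v(y) = C3*exp(6^(2/3)*y/6) + (C1*sin(2^(2/3)*3^(1/6)*y/4) + C2*cos(2^(2/3)*3^(1/6)*y/4))*exp(-6^(2/3)*y/12)


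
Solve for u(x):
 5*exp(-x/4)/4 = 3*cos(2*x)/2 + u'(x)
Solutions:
 u(x) = C1 - 3*sin(2*x)/4 - 5*exp(-x/4)


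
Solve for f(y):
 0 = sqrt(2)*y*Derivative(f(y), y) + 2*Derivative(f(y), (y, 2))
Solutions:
 f(y) = C1 + C2*erf(2^(1/4)*y/2)


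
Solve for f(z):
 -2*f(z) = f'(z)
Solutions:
 f(z) = C1*exp(-2*z)


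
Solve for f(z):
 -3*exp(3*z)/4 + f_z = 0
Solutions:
 f(z) = C1 + exp(3*z)/4


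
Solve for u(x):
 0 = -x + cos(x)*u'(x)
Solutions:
 u(x) = C1 + Integral(x/cos(x), x)


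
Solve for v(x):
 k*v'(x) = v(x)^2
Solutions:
 v(x) = -k/(C1*k + x)


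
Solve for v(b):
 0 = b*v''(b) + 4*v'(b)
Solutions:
 v(b) = C1 + C2/b^3


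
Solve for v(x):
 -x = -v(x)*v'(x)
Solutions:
 v(x) = -sqrt(C1 + x^2)
 v(x) = sqrt(C1 + x^2)


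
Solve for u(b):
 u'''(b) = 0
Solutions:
 u(b) = C1 + C2*b + C3*b^2


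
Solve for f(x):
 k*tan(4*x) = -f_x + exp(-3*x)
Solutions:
 f(x) = C1 - k*log(tan(4*x)^2 + 1)/8 - exp(-3*x)/3


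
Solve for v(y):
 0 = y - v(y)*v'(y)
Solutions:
 v(y) = -sqrt(C1 + y^2)
 v(y) = sqrt(C1 + y^2)


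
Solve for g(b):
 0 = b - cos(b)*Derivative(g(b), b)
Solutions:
 g(b) = C1 + Integral(b/cos(b), b)


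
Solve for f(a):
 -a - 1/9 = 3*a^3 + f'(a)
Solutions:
 f(a) = C1 - 3*a^4/4 - a^2/2 - a/9


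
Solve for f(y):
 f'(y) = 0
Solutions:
 f(y) = C1


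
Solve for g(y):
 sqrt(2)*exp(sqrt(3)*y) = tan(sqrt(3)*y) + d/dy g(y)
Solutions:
 g(y) = C1 + sqrt(6)*exp(sqrt(3)*y)/3 + sqrt(3)*log(cos(sqrt(3)*y))/3


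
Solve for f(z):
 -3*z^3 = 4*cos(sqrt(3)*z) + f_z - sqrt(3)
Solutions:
 f(z) = C1 - 3*z^4/4 + sqrt(3)*z - 4*sqrt(3)*sin(sqrt(3)*z)/3


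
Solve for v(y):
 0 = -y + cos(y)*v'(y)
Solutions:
 v(y) = C1 + Integral(y/cos(y), y)


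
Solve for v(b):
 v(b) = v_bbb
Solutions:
 v(b) = C3*exp(b) + (C1*sin(sqrt(3)*b/2) + C2*cos(sqrt(3)*b/2))*exp(-b/2)


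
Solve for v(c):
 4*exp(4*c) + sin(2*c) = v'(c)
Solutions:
 v(c) = C1 + exp(4*c) - cos(2*c)/2


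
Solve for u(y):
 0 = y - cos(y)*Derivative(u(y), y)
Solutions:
 u(y) = C1 + Integral(y/cos(y), y)


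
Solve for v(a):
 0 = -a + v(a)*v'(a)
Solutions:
 v(a) = -sqrt(C1 + a^2)
 v(a) = sqrt(C1 + a^2)


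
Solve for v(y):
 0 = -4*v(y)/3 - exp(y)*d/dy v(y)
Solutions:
 v(y) = C1*exp(4*exp(-y)/3)


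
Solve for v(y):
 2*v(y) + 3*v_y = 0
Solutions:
 v(y) = C1*exp(-2*y/3)


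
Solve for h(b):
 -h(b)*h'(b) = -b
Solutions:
 h(b) = -sqrt(C1 + b^2)
 h(b) = sqrt(C1 + b^2)


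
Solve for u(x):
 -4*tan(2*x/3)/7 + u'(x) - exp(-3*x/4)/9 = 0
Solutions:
 u(x) = C1 + 3*log(tan(2*x/3)^2 + 1)/7 - 4*exp(-3*x/4)/27


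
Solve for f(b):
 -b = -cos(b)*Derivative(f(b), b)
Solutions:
 f(b) = C1 + Integral(b/cos(b), b)


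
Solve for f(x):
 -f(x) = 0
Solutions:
 f(x) = 0


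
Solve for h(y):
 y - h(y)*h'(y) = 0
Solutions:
 h(y) = -sqrt(C1 + y^2)
 h(y) = sqrt(C1 + y^2)


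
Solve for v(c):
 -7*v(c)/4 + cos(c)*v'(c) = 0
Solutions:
 v(c) = C1*(sin(c) + 1)^(7/8)/(sin(c) - 1)^(7/8)


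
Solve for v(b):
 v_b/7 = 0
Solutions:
 v(b) = C1


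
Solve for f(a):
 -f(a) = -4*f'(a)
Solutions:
 f(a) = C1*exp(a/4)


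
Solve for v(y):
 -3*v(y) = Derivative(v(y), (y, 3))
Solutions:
 v(y) = C3*exp(-3^(1/3)*y) + (C1*sin(3^(5/6)*y/2) + C2*cos(3^(5/6)*y/2))*exp(3^(1/3)*y/2)


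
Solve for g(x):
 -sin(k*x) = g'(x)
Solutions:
 g(x) = C1 + cos(k*x)/k


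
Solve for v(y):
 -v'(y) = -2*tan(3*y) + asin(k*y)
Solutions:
 v(y) = C1 - Piecewise((y*asin(k*y) + sqrt(-k^2*y^2 + 1)/k, Ne(k, 0)), (0, True)) - 2*log(cos(3*y))/3


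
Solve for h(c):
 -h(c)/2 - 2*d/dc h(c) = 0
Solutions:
 h(c) = C1*exp(-c/4)


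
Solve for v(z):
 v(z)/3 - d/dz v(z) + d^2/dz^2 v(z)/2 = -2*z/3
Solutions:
 v(z) = C1*exp(z*(1 - sqrt(3)/3)) + C2*exp(z*(sqrt(3)/3 + 1)) - 2*z - 6


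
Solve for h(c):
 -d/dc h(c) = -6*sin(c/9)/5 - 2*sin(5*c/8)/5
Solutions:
 h(c) = C1 - 54*cos(c/9)/5 - 16*cos(5*c/8)/25


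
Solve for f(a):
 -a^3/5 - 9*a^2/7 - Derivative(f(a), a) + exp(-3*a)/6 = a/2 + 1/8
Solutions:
 f(a) = C1 - a^4/20 - 3*a^3/7 - a^2/4 - a/8 - exp(-3*a)/18


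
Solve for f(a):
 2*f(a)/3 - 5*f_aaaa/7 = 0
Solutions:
 f(a) = C1*exp(-14^(1/4)*15^(3/4)*a/15) + C2*exp(14^(1/4)*15^(3/4)*a/15) + C3*sin(14^(1/4)*15^(3/4)*a/15) + C4*cos(14^(1/4)*15^(3/4)*a/15)


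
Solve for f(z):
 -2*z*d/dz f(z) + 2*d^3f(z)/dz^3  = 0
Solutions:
 f(z) = C1 + Integral(C2*airyai(z) + C3*airybi(z), z)


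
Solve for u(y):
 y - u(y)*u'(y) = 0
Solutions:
 u(y) = -sqrt(C1 + y^2)
 u(y) = sqrt(C1 + y^2)


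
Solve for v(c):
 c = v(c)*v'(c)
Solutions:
 v(c) = -sqrt(C1 + c^2)
 v(c) = sqrt(C1 + c^2)


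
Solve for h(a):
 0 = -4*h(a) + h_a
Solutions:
 h(a) = C1*exp(4*a)


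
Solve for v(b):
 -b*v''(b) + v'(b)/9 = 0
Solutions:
 v(b) = C1 + C2*b^(10/9)


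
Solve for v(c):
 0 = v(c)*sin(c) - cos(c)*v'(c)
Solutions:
 v(c) = C1/cos(c)


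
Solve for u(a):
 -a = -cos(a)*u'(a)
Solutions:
 u(a) = C1 + Integral(a/cos(a), a)


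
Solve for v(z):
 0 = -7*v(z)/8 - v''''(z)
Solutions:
 v(z) = (C1*sin(2^(3/4)*7^(1/4)*z/4) + C2*cos(2^(3/4)*7^(1/4)*z/4))*exp(-2^(3/4)*7^(1/4)*z/4) + (C3*sin(2^(3/4)*7^(1/4)*z/4) + C4*cos(2^(3/4)*7^(1/4)*z/4))*exp(2^(3/4)*7^(1/4)*z/4)


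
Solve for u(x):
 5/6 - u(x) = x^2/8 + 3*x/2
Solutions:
 u(x) = -x^2/8 - 3*x/2 + 5/6


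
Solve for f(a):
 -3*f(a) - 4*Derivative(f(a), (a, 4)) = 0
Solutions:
 f(a) = (C1*sin(3^(1/4)*a/2) + C2*cos(3^(1/4)*a/2))*exp(-3^(1/4)*a/2) + (C3*sin(3^(1/4)*a/2) + C4*cos(3^(1/4)*a/2))*exp(3^(1/4)*a/2)


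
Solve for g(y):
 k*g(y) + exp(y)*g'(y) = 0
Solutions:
 g(y) = C1*exp(k*exp(-y))


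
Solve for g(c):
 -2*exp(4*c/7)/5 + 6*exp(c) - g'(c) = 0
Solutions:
 g(c) = C1 - 7*exp(4*c/7)/10 + 6*exp(c)


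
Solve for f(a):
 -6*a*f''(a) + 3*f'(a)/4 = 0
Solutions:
 f(a) = C1 + C2*a^(9/8)


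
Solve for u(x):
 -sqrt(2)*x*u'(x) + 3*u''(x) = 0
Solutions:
 u(x) = C1 + C2*erfi(2^(3/4)*sqrt(3)*x/6)


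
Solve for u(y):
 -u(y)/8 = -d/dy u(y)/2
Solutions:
 u(y) = C1*exp(y/4)


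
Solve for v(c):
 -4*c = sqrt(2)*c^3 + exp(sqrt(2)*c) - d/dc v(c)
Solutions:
 v(c) = C1 + sqrt(2)*c^4/4 + 2*c^2 + sqrt(2)*exp(sqrt(2)*c)/2


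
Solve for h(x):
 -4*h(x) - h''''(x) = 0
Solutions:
 h(x) = (C1*sin(x) + C2*cos(x))*exp(-x) + (C3*sin(x) + C4*cos(x))*exp(x)


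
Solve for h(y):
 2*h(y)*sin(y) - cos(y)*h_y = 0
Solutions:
 h(y) = C1/cos(y)^2


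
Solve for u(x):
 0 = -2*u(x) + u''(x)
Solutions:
 u(x) = C1*exp(-sqrt(2)*x) + C2*exp(sqrt(2)*x)


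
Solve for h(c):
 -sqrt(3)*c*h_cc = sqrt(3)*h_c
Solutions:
 h(c) = C1 + C2*log(c)


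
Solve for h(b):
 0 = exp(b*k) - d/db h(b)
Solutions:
 h(b) = C1 + exp(b*k)/k


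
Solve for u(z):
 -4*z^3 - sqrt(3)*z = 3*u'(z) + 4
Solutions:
 u(z) = C1 - z^4/3 - sqrt(3)*z^2/6 - 4*z/3


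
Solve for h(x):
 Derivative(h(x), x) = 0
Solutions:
 h(x) = C1


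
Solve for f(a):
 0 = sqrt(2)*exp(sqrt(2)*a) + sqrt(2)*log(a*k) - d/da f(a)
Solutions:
 f(a) = C1 + sqrt(2)*a*log(a*k) - sqrt(2)*a + exp(sqrt(2)*a)


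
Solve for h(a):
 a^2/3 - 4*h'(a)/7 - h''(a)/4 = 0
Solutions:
 h(a) = C1 + C2*exp(-16*a/7) + 7*a^3/36 - 49*a^2/192 + 343*a/1536


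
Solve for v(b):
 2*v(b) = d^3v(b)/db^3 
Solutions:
 v(b) = C3*exp(2^(1/3)*b) + (C1*sin(2^(1/3)*sqrt(3)*b/2) + C2*cos(2^(1/3)*sqrt(3)*b/2))*exp(-2^(1/3)*b/2)


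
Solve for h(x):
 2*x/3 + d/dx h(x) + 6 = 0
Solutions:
 h(x) = C1 - x^2/3 - 6*x


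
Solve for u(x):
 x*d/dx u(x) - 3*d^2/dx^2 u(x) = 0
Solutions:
 u(x) = C1 + C2*erfi(sqrt(6)*x/6)


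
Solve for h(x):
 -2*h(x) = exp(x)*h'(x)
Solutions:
 h(x) = C1*exp(2*exp(-x))


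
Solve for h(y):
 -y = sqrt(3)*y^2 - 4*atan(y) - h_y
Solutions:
 h(y) = C1 + sqrt(3)*y^3/3 + y^2/2 - 4*y*atan(y) + 2*log(y^2 + 1)


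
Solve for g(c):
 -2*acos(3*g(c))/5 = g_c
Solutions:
 Integral(1/acos(3*_y), (_y, g(c))) = C1 - 2*c/5


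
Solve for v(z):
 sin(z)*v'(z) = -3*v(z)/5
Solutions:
 v(z) = C1*(cos(z) + 1)^(3/10)/(cos(z) - 1)^(3/10)


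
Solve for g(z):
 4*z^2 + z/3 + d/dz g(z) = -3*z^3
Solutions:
 g(z) = C1 - 3*z^4/4 - 4*z^3/3 - z^2/6


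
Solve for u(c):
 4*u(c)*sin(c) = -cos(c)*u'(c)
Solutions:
 u(c) = C1*cos(c)^4


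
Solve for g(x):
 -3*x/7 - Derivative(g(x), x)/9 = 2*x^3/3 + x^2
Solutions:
 g(x) = C1 - 3*x^4/2 - 3*x^3 - 27*x^2/14


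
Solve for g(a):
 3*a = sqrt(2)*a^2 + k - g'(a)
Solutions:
 g(a) = C1 + sqrt(2)*a^3/3 - 3*a^2/2 + a*k


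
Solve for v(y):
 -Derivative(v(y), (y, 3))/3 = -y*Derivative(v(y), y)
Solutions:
 v(y) = C1 + Integral(C2*airyai(3^(1/3)*y) + C3*airybi(3^(1/3)*y), y)


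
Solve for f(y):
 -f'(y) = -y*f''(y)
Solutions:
 f(y) = C1 + C2*y^2


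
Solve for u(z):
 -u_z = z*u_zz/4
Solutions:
 u(z) = C1 + C2/z^3


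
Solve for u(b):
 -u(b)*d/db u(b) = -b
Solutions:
 u(b) = -sqrt(C1 + b^2)
 u(b) = sqrt(C1 + b^2)


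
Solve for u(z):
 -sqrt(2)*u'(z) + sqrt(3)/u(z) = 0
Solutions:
 u(z) = -sqrt(C1 + sqrt(6)*z)
 u(z) = sqrt(C1 + sqrt(6)*z)


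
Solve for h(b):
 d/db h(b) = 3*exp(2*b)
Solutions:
 h(b) = C1 + 3*exp(2*b)/2


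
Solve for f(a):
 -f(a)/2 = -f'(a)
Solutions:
 f(a) = C1*exp(a/2)


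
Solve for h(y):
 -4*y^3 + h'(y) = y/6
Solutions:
 h(y) = C1 + y^4 + y^2/12


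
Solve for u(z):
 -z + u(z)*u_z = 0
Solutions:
 u(z) = -sqrt(C1 + z^2)
 u(z) = sqrt(C1 + z^2)


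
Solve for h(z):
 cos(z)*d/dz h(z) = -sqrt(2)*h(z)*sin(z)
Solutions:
 h(z) = C1*cos(z)^(sqrt(2))


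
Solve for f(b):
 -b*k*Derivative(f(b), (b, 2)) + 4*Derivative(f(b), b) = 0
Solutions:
 f(b) = C1 + b^(((re(k) + 4)*re(k) + im(k)^2)/(re(k)^2 + im(k)^2))*(C2*sin(4*log(b)*Abs(im(k))/(re(k)^2 + im(k)^2)) + C3*cos(4*log(b)*im(k)/(re(k)^2 + im(k)^2)))


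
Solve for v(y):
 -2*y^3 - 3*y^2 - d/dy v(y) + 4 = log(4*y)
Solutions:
 v(y) = C1 - y^4/2 - y^3 - y*log(y) - y*log(4) + 5*y


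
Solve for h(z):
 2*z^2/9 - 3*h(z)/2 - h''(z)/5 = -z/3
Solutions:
 h(z) = C1*sin(sqrt(30)*z/2) + C2*cos(sqrt(30)*z/2) + 4*z^2/27 + 2*z/9 - 16/405


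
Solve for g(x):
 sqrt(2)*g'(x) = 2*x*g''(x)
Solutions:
 g(x) = C1 + C2*x^(sqrt(2)/2 + 1)


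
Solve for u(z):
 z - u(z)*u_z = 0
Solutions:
 u(z) = -sqrt(C1 + z^2)
 u(z) = sqrt(C1 + z^2)


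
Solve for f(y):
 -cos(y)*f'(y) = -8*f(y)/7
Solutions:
 f(y) = C1*(sin(y) + 1)^(4/7)/(sin(y) - 1)^(4/7)


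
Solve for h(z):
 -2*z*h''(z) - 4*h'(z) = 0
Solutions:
 h(z) = C1 + C2/z


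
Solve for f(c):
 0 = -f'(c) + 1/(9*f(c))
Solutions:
 f(c) = -sqrt(C1 + 2*c)/3
 f(c) = sqrt(C1 + 2*c)/3


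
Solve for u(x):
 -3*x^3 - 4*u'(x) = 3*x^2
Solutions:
 u(x) = C1 - 3*x^4/16 - x^3/4


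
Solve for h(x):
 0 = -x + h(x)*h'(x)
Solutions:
 h(x) = -sqrt(C1 + x^2)
 h(x) = sqrt(C1 + x^2)


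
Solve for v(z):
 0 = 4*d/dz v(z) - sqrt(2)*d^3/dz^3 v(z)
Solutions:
 v(z) = C1 + C2*exp(-2^(3/4)*z) + C3*exp(2^(3/4)*z)


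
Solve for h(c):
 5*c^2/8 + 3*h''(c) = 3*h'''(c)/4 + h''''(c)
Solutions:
 h(c) = C1 + C2*c + C3*exp(c*(-3 + sqrt(201))/8) + C4*exp(-c*(3 + sqrt(201))/8) - 5*c^4/288 - 5*c^3/288 - 95*c^2/1152


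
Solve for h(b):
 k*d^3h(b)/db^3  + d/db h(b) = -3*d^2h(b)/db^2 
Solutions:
 h(b) = C1 + C2*exp(b*(sqrt(9 - 4*k) - 3)/(2*k)) + C3*exp(-b*(sqrt(9 - 4*k) + 3)/(2*k))


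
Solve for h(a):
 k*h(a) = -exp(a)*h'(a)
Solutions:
 h(a) = C1*exp(k*exp(-a))


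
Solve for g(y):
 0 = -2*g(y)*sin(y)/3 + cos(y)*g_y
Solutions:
 g(y) = C1/cos(y)^(2/3)


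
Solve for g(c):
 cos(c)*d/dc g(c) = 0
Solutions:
 g(c) = C1


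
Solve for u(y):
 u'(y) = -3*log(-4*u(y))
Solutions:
 Integral(1/(log(-_y) + 2*log(2)), (_y, u(y)))/3 = C1 - y


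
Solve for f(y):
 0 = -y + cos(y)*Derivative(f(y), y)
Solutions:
 f(y) = C1 + Integral(y/cos(y), y)


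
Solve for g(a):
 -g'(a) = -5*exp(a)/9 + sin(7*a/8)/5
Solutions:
 g(a) = C1 + 5*exp(a)/9 + 8*cos(7*a/8)/35


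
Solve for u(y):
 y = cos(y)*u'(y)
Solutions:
 u(y) = C1 + Integral(y/cos(y), y)


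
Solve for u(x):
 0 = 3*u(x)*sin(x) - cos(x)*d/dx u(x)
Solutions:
 u(x) = C1/cos(x)^3


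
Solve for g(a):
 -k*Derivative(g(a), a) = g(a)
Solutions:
 g(a) = C1*exp(-a/k)


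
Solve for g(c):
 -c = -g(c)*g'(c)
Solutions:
 g(c) = -sqrt(C1 + c^2)
 g(c) = sqrt(C1 + c^2)


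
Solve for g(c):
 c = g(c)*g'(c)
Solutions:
 g(c) = -sqrt(C1 + c^2)
 g(c) = sqrt(C1 + c^2)


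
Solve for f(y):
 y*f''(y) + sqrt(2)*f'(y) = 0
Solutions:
 f(y) = C1 + C2*y^(1 - sqrt(2))


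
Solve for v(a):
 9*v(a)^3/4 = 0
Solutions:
 v(a) = 0


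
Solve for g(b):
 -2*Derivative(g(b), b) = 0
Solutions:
 g(b) = C1


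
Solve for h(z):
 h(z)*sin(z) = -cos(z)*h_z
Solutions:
 h(z) = C1*cos(z)


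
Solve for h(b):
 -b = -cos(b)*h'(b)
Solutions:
 h(b) = C1 + Integral(b/cos(b), b)


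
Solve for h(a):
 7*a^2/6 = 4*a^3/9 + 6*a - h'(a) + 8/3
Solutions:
 h(a) = C1 + a^4/9 - 7*a^3/18 + 3*a^2 + 8*a/3


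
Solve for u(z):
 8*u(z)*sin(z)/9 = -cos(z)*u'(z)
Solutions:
 u(z) = C1*cos(z)^(8/9)


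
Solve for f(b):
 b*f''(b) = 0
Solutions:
 f(b) = C1 + C2*b


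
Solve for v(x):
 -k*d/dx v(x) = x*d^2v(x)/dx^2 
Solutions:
 v(x) = C1 + x^(1 - re(k))*(C2*sin(log(x)*Abs(im(k))) + C3*cos(log(x)*im(k)))


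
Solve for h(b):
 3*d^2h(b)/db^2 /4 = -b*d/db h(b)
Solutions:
 h(b) = C1 + C2*erf(sqrt(6)*b/3)


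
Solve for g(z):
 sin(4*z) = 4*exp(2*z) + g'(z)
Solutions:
 g(z) = C1 - 2*exp(2*z) - cos(4*z)/4


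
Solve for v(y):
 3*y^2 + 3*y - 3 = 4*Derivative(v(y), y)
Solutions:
 v(y) = C1 + y^3/4 + 3*y^2/8 - 3*y/4


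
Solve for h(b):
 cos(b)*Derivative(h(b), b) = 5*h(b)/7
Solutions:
 h(b) = C1*(sin(b) + 1)^(5/14)/(sin(b) - 1)^(5/14)


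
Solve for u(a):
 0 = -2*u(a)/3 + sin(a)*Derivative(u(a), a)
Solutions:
 u(a) = C1*(cos(a) - 1)^(1/3)/(cos(a) + 1)^(1/3)


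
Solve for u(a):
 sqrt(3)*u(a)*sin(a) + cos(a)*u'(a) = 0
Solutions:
 u(a) = C1*cos(a)^(sqrt(3))


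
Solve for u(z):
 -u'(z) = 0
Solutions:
 u(z) = C1


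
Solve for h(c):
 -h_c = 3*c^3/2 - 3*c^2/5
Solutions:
 h(c) = C1 - 3*c^4/8 + c^3/5


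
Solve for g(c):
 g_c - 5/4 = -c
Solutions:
 g(c) = C1 - c^2/2 + 5*c/4


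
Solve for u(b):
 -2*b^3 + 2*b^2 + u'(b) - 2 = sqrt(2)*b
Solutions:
 u(b) = C1 + b^4/2 - 2*b^3/3 + sqrt(2)*b^2/2 + 2*b


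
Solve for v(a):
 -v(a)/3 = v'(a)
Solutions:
 v(a) = C1*exp(-a/3)


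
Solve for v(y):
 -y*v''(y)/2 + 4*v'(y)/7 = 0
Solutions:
 v(y) = C1 + C2*y^(15/7)


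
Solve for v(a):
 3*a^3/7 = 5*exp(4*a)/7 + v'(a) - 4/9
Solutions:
 v(a) = C1 + 3*a^4/28 + 4*a/9 - 5*exp(4*a)/28


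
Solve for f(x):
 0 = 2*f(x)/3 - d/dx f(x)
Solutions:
 f(x) = C1*exp(2*x/3)


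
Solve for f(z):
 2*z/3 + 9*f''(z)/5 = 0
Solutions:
 f(z) = C1 + C2*z - 5*z^3/81


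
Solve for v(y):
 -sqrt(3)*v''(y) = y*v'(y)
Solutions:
 v(y) = C1 + C2*erf(sqrt(2)*3^(3/4)*y/6)


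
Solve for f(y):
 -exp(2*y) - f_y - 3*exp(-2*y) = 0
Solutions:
 f(y) = C1 - exp(2*y)/2 + 3*exp(-2*y)/2


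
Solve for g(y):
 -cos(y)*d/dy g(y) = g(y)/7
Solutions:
 g(y) = C1*(sin(y) - 1)^(1/14)/(sin(y) + 1)^(1/14)


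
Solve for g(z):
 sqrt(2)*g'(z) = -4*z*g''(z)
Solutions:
 g(z) = C1 + C2*z^(1 - sqrt(2)/4)


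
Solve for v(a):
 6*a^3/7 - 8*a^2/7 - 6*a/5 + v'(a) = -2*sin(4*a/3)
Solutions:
 v(a) = C1 - 3*a^4/14 + 8*a^3/21 + 3*a^2/5 + 3*cos(4*a/3)/2


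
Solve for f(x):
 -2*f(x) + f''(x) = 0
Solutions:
 f(x) = C1*exp(-sqrt(2)*x) + C2*exp(sqrt(2)*x)


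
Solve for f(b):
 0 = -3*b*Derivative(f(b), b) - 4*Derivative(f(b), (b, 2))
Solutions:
 f(b) = C1 + C2*erf(sqrt(6)*b/4)


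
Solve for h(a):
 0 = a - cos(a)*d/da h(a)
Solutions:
 h(a) = C1 + Integral(a/cos(a), a)


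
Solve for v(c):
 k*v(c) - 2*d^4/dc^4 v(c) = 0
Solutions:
 v(c) = C1*exp(-2^(3/4)*c*k^(1/4)/2) + C2*exp(2^(3/4)*c*k^(1/4)/2) + C3*exp(-2^(3/4)*I*c*k^(1/4)/2) + C4*exp(2^(3/4)*I*c*k^(1/4)/2)


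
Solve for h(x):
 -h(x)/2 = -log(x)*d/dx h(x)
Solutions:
 h(x) = C1*exp(li(x)/2)


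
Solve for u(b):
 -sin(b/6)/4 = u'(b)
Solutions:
 u(b) = C1 + 3*cos(b/6)/2


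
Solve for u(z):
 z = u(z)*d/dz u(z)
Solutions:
 u(z) = -sqrt(C1 + z^2)
 u(z) = sqrt(C1 + z^2)


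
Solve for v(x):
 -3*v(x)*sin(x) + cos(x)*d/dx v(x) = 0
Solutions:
 v(x) = C1/cos(x)^3


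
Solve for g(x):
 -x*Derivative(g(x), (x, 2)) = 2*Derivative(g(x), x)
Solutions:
 g(x) = C1 + C2/x


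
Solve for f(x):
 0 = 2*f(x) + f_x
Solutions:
 f(x) = C1*exp(-2*x)


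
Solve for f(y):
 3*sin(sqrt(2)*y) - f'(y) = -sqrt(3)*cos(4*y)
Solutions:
 f(y) = C1 + sqrt(3)*sin(4*y)/4 - 3*sqrt(2)*cos(sqrt(2)*y)/2


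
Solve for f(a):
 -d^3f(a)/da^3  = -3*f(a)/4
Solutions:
 f(a) = C3*exp(6^(1/3)*a/2) + (C1*sin(2^(1/3)*3^(5/6)*a/4) + C2*cos(2^(1/3)*3^(5/6)*a/4))*exp(-6^(1/3)*a/4)


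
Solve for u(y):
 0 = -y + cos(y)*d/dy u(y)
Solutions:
 u(y) = C1 + Integral(y/cos(y), y)


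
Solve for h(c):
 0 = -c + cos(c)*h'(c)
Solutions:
 h(c) = C1 + Integral(c/cos(c), c)


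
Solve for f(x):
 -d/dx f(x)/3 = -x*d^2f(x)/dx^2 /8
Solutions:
 f(x) = C1 + C2*x^(11/3)


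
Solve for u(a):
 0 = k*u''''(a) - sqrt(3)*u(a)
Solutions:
 u(a) = C1*exp(-3^(1/8)*a*(1/k)^(1/4)) + C2*exp(3^(1/8)*a*(1/k)^(1/4)) + C3*exp(-3^(1/8)*I*a*(1/k)^(1/4)) + C4*exp(3^(1/8)*I*a*(1/k)^(1/4))


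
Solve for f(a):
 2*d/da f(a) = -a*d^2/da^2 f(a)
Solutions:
 f(a) = C1 + C2/a


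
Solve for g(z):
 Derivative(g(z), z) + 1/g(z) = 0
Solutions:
 g(z) = -sqrt(C1 - 2*z)
 g(z) = sqrt(C1 - 2*z)


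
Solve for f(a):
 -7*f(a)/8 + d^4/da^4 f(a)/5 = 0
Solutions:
 f(a) = C1*exp(-70^(1/4)*a/2) + C2*exp(70^(1/4)*a/2) + C3*sin(70^(1/4)*a/2) + C4*cos(70^(1/4)*a/2)


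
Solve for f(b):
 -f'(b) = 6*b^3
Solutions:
 f(b) = C1 - 3*b^4/2


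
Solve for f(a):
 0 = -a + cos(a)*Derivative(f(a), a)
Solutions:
 f(a) = C1 + Integral(a/cos(a), a)


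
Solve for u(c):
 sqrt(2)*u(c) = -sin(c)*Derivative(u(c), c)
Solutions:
 u(c) = C1*(cos(c) + 1)^(sqrt(2)/2)/(cos(c) - 1)^(sqrt(2)/2)


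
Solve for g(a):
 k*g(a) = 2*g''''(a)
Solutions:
 g(a) = C1*exp(-2^(3/4)*a*k^(1/4)/2) + C2*exp(2^(3/4)*a*k^(1/4)/2) + C3*exp(-2^(3/4)*I*a*k^(1/4)/2) + C4*exp(2^(3/4)*I*a*k^(1/4)/2)


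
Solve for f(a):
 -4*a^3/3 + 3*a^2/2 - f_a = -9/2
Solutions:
 f(a) = C1 - a^4/3 + a^3/2 + 9*a/2


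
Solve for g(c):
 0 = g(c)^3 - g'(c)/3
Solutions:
 g(c) = -sqrt(2)*sqrt(-1/(C1 + 3*c))/2
 g(c) = sqrt(2)*sqrt(-1/(C1 + 3*c))/2


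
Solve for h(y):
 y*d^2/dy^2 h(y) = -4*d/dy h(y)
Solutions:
 h(y) = C1 + C2/y^3


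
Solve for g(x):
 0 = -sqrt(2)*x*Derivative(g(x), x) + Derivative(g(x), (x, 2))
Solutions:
 g(x) = C1 + C2*erfi(2^(3/4)*x/2)


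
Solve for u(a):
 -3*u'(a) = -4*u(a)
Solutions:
 u(a) = C1*exp(4*a/3)


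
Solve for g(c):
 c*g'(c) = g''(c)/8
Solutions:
 g(c) = C1 + C2*erfi(2*c)


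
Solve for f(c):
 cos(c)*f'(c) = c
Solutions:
 f(c) = C1 + Integral(c/cos(c), c)


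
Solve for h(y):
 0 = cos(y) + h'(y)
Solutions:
 h(y) = C1 - sin(y)


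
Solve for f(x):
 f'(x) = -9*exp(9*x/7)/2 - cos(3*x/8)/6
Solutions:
 f(x) = C1 - 7*exp(9*x/7)/2 - 4*sin(3*x/8)/9


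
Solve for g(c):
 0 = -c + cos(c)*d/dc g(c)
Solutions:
 g(c) = C1 + Integral(c/cos(c), c)


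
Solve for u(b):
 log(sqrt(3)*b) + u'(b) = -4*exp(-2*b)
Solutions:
 u(b) = C1 - b*log(b) + b*(1 - log(3)/2) + 2*exp(-2*b)


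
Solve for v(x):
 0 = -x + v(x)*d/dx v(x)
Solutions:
 v(x) = -sqrt(C1 + x^2)
 v(x) = sqrt(C1 + x^2)


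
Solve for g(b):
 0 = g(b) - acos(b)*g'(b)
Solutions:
 g(b) = C1*exp(Integral(1/acos(b), b))


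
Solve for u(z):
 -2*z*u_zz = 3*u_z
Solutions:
 u(z) = C1 + C2/sqrt(z)


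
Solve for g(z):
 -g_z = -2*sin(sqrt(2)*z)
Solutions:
 g(z) = C1 - sqrt(2)*cos(sqrt(2)*z)


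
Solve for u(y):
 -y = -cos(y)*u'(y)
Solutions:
 u(y) = C1 + Integral(y/cos(y), y)


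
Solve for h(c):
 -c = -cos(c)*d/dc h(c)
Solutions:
 h(c) = C1 + Integral(c/cos(c), c)


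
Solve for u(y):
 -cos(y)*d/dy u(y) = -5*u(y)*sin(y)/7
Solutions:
 u(y) = C1/cos(y)^(5/7)


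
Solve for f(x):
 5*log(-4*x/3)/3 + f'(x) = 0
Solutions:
 f(x) = C1 - 5*x*log(-x)/3 + 5*x*(-2*log(2) + 1 + log(3))/3


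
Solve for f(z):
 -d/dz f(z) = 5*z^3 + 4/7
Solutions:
 f(z) = C1 - 5*z^4/4 - 4*z/7


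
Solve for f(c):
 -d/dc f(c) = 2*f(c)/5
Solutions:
 f(c) = C1*exp(-2*c/5)


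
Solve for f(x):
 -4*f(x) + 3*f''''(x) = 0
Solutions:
 f(x) = C1*exp(-sqrt(2)*3^(3/4)*x/3) + C2*exp(sqrt(2)*3^(3/4)*x/3) + C3*sin(sqrt(2)*3^(3/4)*x/3) + C4*cos(sqrt(2)*3^(3/4)*x/3)


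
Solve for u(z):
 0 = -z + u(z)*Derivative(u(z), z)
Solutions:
 u(z) = -sqrt(C1 + z^2)
 u(z) = sqrt(C1 + z^2)


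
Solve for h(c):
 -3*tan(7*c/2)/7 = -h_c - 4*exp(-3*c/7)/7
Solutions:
 h(c) = C1 + 3*log(tan(7*c/2)^2 + 1)/49 + 4*exp(-3*c/7)/3


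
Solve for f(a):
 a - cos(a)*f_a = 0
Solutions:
 f(a) = C1 + Integral(a/cos(a), a)


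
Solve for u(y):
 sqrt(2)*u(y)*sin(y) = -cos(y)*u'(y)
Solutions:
 u(y) = C1*cos(y)^(sqrt(2))


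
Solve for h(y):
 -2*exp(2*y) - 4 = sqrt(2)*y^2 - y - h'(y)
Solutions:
 h(y) = C1 + sqrt(2)*y^3/3 - y^2/2 + 4*y + exp(2*y)


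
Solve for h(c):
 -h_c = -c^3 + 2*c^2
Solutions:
 h(c) = C1 + c^4/4 - 2*c^3/3


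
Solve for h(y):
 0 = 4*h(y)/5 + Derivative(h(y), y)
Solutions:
 h(y) = C1*exp(-4*y/5)


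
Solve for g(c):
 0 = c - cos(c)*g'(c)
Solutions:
 g(c) = C1 + Integral(c/cos(c), c)


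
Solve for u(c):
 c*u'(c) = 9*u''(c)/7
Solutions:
 u(c) = C1 + C2*erfi(sqrt(14)*c/6)


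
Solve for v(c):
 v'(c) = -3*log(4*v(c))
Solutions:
 Integral(1/(log(_y) + 2*log(2)), (_y, v(c)))/3 = C1 - c


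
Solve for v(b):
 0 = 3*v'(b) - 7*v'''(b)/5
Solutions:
 v(b) = C1 + C2*exp(-sqrt(105)*b/7) + C3*exp(sqrt(105)*b/7)


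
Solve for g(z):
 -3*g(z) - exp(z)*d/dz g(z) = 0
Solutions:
 g(z) = C1*exp(3*exp(-z))


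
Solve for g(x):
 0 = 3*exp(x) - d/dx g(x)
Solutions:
 g(x) = C1 + 3*exp(x)


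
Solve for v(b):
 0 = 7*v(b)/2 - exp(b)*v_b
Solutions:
 v(b) = C1*exp(-7*exp(-b)/2)


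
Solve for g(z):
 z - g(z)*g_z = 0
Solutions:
 g(z) = -sqrt(C1 + z^2)
 g(z) = sqrt(C1 + z^2)


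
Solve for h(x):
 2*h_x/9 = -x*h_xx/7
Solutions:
 h(x) = C1 + C2/x^(5/9)


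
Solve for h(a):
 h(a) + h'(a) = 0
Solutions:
 h(a) = C1*exp(-a)


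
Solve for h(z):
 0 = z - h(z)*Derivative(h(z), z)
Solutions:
 h(z) = -sqrt(C1 + z^2)
 h(z) = sqrt(C1 + z^2)


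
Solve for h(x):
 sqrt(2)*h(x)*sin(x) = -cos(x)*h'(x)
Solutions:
 h(x) = C1*cos(x)^(sqrt(2))


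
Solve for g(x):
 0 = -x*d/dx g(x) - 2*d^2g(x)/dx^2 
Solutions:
 g(x) = C1 + C2*erf(x/2)


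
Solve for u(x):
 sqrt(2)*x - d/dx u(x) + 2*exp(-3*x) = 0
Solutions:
 u(x) = C1 + sqrt(2)*x^2/2 - 2*exp(-3*x)/3


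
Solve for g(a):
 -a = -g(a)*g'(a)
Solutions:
 g(a) = -sqrt(C1 + a^2)
 g(a) = sqrt(C1 + a^2)


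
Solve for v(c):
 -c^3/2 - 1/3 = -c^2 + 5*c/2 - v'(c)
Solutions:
 v(c) = C1 + c^4/8 - c^3/3 + 5*c^2/4 + c/3


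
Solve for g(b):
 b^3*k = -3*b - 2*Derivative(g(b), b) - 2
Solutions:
 g(b) = C1 - b^4*k/8 - 3*b^2/4 - b


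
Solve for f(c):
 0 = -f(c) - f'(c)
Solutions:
 f(c) = C1*exp(-c)
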